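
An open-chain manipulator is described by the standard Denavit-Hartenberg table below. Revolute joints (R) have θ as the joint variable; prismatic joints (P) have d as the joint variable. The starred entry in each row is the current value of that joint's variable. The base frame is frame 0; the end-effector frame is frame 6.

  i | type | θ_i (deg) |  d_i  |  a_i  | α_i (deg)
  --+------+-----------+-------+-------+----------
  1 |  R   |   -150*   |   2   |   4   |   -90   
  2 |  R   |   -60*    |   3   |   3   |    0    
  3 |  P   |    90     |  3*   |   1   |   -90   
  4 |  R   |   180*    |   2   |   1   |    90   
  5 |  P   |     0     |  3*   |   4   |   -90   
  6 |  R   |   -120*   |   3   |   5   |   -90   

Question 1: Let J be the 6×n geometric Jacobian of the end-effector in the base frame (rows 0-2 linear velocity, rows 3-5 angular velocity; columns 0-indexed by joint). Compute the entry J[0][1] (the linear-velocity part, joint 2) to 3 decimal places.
axis z_1 = (0.5000,-0.8660,0.0000); lever o_n−o_1 = (1.3260,2.3014,-0.9821)
cross product → J_v[:, 1] = (0.8505,0.4910,2.2990)
J_ω[:, 1] = z_1
entry J[0][1] = 0.8505

0.850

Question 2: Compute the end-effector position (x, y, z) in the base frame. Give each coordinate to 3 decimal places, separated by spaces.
after link 1: o_1 = (-3.4641, -2.0000, 2.0000)
after link 2: o_2 = (-3.2631, -5.3481, 4.5981)
after link 3: o_3 = (-2.5131, -8.3792, 4.0981)
after link 4: o_4 = (-0.8971, -7.4462, 2.8660)
after link 5: o_5 = (0.6029, -3.1160, 4.8660)
after link 6: o_6 = (-2.1381, 0.3014, 1.0179)

-2.138 0.301 1.018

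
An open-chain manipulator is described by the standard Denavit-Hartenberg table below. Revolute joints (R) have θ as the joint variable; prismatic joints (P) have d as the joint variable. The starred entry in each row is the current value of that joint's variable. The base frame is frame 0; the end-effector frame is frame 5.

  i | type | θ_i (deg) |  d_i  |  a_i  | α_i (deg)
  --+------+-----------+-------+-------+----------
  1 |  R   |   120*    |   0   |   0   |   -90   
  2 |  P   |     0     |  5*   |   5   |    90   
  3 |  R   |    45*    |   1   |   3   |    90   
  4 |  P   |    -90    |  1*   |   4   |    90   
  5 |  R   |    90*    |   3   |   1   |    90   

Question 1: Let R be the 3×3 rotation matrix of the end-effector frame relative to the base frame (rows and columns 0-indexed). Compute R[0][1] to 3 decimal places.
0.966

End-effector y-axis (col 1 of R) = (0.9659,-0.2588,0.0000)
R[0][1] = 0.9659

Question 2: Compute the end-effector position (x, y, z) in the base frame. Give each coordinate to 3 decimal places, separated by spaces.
after link 1: o_1 = (0.0000, 0.0000, 0.0000)
after link 2: o_2 = (-6.8301, 1.8301, 0.0000)
after link 3: o_3 = (-9.7279, 2.6066, 1.0000)
after link 4: o_4 = (-9.4691, 3.5725, -3.0000)
after link 5: o_5 = (-6.3125, 3.7620, -3.0000)

-6.312 3.762 -3.000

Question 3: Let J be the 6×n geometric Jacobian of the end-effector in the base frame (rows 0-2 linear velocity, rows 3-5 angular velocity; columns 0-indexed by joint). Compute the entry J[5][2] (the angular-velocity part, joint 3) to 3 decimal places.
1.000

axis z_2 = (0.0000,0.0000,1.0000); lever o_n−o_2 = (0.5176,1.9319,-3.0000)
cross product → J_v[:, 2] = (-1.9319,0.5176,0.0000)
J_ω[:, 2] = z_2
entry J[5][2] = 1.0000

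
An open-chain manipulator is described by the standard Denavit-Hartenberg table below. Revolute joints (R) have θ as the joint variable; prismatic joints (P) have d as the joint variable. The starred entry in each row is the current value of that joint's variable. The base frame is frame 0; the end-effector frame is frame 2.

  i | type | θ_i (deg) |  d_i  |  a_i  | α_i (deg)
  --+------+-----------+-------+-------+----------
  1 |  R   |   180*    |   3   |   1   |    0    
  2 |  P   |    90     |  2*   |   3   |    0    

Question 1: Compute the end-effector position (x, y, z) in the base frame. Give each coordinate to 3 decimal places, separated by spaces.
-1.000 -3.000 5.000

after link 1: o_1 = (-1.0000, 0.0000, 3.0000)
after link 2: o_2 = (-1.0000, -3.0000, 5.0000)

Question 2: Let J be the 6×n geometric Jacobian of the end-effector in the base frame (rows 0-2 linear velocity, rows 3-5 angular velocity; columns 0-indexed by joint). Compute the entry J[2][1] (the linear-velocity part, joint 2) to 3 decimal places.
prismatic axis z_1 = (0.0000,0.0000,1.0000)
J_v[:, 1] = z_1; J_ω[:, 1] = (0,0,0)
entry J[2][1] = 1.0000

1.000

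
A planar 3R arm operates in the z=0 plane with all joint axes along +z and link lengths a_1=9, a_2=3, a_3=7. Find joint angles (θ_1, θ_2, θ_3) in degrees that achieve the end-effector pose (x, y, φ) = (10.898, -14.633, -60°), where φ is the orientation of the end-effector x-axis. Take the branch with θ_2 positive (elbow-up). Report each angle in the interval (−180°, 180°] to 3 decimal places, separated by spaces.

wrist centre = target − a_3·(cos φ, sin φ) = (7.3980, -8.5708)
cos θ_2 = (128.1894−9²−3²)/(2·9·3) = 0.7072; θ_2 = 44.9916° (elbow-up)
β = atan2(-8.5708,7.3980) = -49.2005°; ψ = atan2(2.1210,11.1216) = 10.7972°
θ_1 = β − ψ = -59.9977°
θ_3 = φ − θ_1 − θ_2 = -44.9938° (wrapped to (-180°,180°])

-59.998 44.992 -44.994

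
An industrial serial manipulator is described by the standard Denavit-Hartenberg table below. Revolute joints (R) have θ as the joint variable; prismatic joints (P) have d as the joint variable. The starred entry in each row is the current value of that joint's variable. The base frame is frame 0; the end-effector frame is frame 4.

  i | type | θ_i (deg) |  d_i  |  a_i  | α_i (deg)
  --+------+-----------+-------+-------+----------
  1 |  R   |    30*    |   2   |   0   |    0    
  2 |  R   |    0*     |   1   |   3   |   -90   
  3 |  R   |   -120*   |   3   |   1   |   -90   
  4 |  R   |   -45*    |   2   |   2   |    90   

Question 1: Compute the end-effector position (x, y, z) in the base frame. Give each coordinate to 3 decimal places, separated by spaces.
0.846 5.585 6.091

after link 1: o_1 = (0.0000, 0.0000, 2.0000)
after link 2: o_2 = (2.5981, 1.5000, 3.0000)
after link 3: o_3 = (0.6651, 3.8481, 3.8660)
after link 4: o_4 = (0.8456, 5.5853, 6.0908)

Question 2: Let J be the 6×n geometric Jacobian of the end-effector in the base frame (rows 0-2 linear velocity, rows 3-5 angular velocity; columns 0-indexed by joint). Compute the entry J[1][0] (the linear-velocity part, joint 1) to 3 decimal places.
axis z_0 = ẑ; lever o_n−o_0 = (0.8456,5.5853,6.0908)
cross product → J_v[:, 0] = (-5.5853,0.8456,0.0000)
J_ω[:, 0] = z_0
entry J[1][0] = 0.8456

0.846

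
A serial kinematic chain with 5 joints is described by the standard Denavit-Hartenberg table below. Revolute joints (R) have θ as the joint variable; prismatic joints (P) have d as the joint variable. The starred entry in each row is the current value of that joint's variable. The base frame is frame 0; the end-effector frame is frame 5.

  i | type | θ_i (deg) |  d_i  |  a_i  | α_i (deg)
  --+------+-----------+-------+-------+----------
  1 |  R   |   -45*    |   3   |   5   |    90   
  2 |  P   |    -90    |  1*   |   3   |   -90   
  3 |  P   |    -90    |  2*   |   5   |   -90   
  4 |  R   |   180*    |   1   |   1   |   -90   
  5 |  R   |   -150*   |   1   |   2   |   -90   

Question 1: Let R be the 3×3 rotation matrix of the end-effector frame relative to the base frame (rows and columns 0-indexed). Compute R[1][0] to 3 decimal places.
-0.612

End-effector x-axis (col 0 of R) = (-0.6124,-0.6124,-0.5000)
R[1][0] = -0.6124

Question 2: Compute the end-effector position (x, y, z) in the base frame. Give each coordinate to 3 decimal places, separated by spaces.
after link 1: o_1 = (3.5355, -3.5355, 3.0000)
after link 2: o_2 = (2.8284, -4.2426, 0.0000)
after link 3: o_3 = (0.7071, -9.1924, 0.0000)
after link 4: o_4 = (1.4142, -8.4853, -1.0000)
after link 5: o_5 = (0.8966, -10.4171, -2.0000)

0.897 -10.417 -2.000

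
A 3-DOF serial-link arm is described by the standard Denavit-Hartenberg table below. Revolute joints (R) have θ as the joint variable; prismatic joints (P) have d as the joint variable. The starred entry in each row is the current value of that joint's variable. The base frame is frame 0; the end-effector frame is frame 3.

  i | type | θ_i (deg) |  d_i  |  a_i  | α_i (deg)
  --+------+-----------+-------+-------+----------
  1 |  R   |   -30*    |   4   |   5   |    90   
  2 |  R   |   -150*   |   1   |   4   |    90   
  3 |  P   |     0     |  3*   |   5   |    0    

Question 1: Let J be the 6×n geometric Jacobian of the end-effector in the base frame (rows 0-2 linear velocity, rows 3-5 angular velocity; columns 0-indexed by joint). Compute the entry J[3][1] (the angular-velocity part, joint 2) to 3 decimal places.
-0.500

axis z_1 = (-0.5000,-0.8660,0.0000); lever o_n−o_1 = (-8.5490,3.7811,-1.9019)
cross product → J_v[:, 1] = (1.6471,-0.9510,-9.2942)
J_ω[:, 1] = z_1
entry J[3][1] = -0.5000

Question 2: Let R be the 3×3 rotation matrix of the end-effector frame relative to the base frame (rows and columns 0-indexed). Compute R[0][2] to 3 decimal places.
End-effector z-axis (col 2 of R) = (-0.4330,0.2500,0.8660)
R[0][2] = -0.4330

-0.433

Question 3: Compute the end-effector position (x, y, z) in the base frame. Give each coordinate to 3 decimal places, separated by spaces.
-4.219 1.281 2.098

after link 1: o_1 = (4.3301, -2.5000, 4.0000)
after link 2: o_2 = (0.8301, -1.6340, 2.0000)
after link 3: o_3 = (-4.2189, 1.2811, 2.0981)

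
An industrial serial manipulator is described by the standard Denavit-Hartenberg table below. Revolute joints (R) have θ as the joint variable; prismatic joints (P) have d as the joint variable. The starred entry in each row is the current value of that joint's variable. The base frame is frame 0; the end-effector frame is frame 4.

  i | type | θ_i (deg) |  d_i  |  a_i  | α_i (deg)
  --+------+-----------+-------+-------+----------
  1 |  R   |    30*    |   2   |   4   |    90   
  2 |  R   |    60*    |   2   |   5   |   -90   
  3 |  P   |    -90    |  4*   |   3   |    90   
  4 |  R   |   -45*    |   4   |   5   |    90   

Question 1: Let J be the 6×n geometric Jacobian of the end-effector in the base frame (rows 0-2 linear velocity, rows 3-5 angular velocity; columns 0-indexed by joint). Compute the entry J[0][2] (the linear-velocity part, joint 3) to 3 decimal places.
-0.750

prismatic axis z_2 = (-0.7500,-0.4330,0.5000)
J_v[:, 2] = z_2; J_ω[:, 2] = (0,0,0)
entry J[0][2] = -0.7500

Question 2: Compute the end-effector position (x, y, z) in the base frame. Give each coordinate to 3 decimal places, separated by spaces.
7.817 -5.343 3.098

after link 1: o_1 = (3.4641, 2.0000, 2.0000)
after link 2: o_2 = (6.6292, 1.5179, 6.3301)
after link 3: o_3 = (5.1292, -2.8122, 8.3301)
after link 4: o_4 = (7.8165, -5.3431, 3.0983)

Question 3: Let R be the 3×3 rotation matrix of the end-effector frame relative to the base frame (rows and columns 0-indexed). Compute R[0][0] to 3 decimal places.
0.884

End-effector x-axis (col 0 of R) = (0.8839,-0.3062,-0.3536)
R[0][0] = 0.8839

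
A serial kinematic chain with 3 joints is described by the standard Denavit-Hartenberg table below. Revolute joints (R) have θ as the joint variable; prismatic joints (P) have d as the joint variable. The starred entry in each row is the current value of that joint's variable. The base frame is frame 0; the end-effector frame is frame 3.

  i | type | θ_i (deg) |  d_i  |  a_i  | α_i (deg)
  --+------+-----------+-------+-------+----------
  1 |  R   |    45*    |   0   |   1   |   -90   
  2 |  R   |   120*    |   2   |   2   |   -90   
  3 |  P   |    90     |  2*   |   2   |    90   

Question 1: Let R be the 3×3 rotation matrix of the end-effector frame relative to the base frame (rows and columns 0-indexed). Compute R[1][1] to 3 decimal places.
-0.612

End-effector y-axis (col 1 of R) = (-0.6124,-0.6124,0.5000)
R[1][1] = -0.6124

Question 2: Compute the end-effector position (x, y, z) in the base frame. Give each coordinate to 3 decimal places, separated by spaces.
after link 1: o_1 = (0.7071, 0.7071, 0.0000)
after link 2: o_2 = (-1.4142, 1.4142, -1.7321)
after link 3: o_3 = (-1.2247, -1.2247, -0.7321)

-1.225 -1.225 -0.732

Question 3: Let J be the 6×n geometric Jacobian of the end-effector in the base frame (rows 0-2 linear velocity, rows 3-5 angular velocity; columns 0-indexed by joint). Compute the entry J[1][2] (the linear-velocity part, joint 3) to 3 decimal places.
prismatic axis z_2 = (-0.6124,-0.6124,0.5000)
J_v[:, 2] = z_2; J_ω[:, 2] = (0,0,0)
entry J[1][2] = -0.6124

-0.612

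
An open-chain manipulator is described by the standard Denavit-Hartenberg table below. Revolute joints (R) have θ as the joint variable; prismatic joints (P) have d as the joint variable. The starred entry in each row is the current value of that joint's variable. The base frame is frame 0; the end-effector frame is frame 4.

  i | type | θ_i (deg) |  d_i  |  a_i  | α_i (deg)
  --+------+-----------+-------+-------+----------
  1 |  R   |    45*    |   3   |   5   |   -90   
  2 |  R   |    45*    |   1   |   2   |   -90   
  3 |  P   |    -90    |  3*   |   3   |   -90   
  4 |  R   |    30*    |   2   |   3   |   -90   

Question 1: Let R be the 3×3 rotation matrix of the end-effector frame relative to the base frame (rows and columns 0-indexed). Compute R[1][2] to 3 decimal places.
End-effector z-axis (col 2 of R) = (0.7866,0.0795,0.6124)
R[1][2] = 0.0795

0.079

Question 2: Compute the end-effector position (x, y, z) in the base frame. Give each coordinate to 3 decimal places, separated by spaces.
0.120 9.451 -0.889

after link 1: o_1 = (3.5355, 3.5355, 3.0000)
after link 2: o_2 = (3.8284, 5.2426, 1.5858)
after link 3: o_3 = (0.2071, 5.8640, -0.5355)
after link 4: o_4 = (0.1200, 9.4511, -0.8891)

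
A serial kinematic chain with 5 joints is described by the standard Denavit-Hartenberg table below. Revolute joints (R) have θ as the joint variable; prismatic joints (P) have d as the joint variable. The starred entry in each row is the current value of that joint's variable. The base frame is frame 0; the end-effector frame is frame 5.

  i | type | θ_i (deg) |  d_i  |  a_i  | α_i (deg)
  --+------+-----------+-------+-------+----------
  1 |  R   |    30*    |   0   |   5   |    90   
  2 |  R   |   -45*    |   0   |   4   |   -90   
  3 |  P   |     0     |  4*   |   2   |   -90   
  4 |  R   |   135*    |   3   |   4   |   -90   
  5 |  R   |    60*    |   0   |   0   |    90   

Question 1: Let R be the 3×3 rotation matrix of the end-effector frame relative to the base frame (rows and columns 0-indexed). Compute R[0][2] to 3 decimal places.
-1.000

End-effector z-axis (col 2 of R) = (-1.0000,0.0000,-0.0000)
R[0][2] = -1.0000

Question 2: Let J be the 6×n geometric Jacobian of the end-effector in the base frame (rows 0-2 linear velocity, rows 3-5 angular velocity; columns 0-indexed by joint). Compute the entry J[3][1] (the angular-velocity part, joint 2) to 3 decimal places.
0.500

axis z_1 = (0.5000,-0.8660,0.0000); lever o_n−o_1 = (1.1596,4.1336,-1.4142)
cross product → J_v[:, 1] = (1.2247,0.7071,3.0711)
J_ω[:, 1] = z_1
entry J[3][1] = 0.5000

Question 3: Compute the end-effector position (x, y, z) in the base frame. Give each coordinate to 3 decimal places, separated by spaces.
after link 1: o_1 = (4.3301, 2.5000, 0.0000)
after link 2: o_2 = (6.7796, 3.9142, -2.8284)
after link 3: o_3 = (10.4539, 6.0355, -1.4142)
after link 4: o_4 = (5.4897, 6.6336, -1.4142)
after link 5: o_5 = (5.4897, 6.6336, -1.4142)

5.490 6.634 -1.414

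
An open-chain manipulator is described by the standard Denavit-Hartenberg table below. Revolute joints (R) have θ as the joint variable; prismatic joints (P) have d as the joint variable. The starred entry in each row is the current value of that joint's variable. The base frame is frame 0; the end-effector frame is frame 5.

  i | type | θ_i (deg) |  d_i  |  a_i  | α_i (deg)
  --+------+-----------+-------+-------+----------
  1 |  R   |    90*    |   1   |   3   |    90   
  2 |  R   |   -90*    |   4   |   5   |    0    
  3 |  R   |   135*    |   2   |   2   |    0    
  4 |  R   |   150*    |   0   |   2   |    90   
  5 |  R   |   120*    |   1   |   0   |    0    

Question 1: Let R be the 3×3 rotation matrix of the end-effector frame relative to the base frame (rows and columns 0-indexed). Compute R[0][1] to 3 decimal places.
-0.500

End-effector y-axis (col 1 of R) = (-0.5000,0.8365,0.2241)
R[0][1] = -0.5000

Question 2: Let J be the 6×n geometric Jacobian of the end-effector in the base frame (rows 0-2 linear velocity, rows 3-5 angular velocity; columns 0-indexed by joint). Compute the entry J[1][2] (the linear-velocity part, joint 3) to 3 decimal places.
axis z_2 = (1.0000,-0.0000,0.0000); lever o_n−o_2 = (2.0000,-0.7765,1.8625)
cross product → J_v[:, 2] = (-0.0000,-1.8625,-0.7765)
J_ω[:, 2] = z_2
entry J[1][2] = -1.8625

-1.863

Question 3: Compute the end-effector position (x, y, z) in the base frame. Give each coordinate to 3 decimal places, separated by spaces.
after link 1: o_1 = (0.0000, 3.0000, 1.0000)
after link 2: o_2 = (4.0000, 3.0000, -4.0000)
after link 3: o_3 = (6.0000, 4.4142, -2.5858)
after link 4: o_4 = (6.0000, 2.4824, -3.1034)
after link 5: o_5 = (6.0000, 2.2235, -2.1375)

6.000 2.224 -2.137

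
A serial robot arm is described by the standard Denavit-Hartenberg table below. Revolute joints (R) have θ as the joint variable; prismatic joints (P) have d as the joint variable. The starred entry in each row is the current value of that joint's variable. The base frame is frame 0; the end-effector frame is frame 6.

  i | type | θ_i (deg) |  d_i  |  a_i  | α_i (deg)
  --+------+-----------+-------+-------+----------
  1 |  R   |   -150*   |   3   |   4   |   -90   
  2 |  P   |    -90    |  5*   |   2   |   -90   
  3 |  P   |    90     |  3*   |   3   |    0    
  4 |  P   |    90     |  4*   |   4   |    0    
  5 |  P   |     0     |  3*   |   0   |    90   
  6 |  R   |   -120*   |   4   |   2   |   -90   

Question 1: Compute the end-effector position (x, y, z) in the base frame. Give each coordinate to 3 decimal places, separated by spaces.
after link 1: o_1 = (-3.4641, -2.0000, 3.0000)
after link 2: o_2 = (-0.9641, -6.3301, 5.0000)
after link 3: o_3 = (-5.0622, -5.2321, 5.0000)
after link 4: o_4 = (-8.5263, -7.2321, 1.0000)
after link 5: o_5 = (-11.1244, -8.7321, 1.0000)
after link 6: o_6 = (-11.6244, -4.4019, 2.0000)

-11.624 -4.402 2.000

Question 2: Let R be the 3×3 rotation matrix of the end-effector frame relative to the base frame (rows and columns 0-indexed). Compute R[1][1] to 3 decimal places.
-0.866

End-effector y-axis (col 1 of R) = (0.5000,-0.8660,-0.0000)
R[1][1] = -0.8660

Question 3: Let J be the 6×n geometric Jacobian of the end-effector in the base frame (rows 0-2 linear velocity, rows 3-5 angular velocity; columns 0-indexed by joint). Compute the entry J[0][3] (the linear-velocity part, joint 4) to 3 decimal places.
prismatic axis z_3 = (-0.8660,-0.5000,-0.0000)
J_v[:, 3] = z_3; J_ω[:, 3] = (0,0,0)
entry J[0][3] = -0.8660

-0.866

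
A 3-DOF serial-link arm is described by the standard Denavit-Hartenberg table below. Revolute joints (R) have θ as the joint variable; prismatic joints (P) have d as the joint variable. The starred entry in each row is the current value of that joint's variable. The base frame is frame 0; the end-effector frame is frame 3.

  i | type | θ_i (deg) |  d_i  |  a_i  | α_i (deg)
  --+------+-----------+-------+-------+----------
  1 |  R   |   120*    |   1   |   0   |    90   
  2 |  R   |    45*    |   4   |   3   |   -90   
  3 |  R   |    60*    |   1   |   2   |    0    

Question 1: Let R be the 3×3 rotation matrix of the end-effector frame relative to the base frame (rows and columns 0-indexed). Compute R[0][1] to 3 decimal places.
End-effector y-axis (col 1 of R) = (-0.1268,-0.7803,-0.6124)
R[0][1] = -0.1268

-0.127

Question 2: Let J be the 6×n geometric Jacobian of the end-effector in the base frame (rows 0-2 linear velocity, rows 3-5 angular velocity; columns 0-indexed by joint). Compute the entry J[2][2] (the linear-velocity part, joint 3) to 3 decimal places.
-1.225

axis z_2 = (0.3536,-0.6124,0.7071); lever o_n−o_2 = (-1.5000,-0.8660,1.4142)
cross product → J_v[:, 2] = (-0.2537,-1.5607,-1.2247)
J_ω[:, 2] = z_2
entry J[2][2] = -1.2247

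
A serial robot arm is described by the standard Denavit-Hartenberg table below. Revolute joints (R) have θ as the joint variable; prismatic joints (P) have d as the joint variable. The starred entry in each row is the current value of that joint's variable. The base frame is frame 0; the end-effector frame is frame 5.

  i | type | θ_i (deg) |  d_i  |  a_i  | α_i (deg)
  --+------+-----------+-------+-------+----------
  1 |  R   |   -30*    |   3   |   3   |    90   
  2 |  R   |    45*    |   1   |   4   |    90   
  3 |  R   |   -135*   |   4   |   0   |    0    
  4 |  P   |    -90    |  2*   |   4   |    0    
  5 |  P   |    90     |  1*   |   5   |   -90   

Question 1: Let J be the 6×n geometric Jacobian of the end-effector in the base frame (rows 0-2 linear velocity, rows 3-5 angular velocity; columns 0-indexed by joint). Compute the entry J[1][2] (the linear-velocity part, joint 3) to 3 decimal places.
5.261

axis z_2 = (0.6124,-0.3536,-0.7071); lever o_n−o_2 = (0.7430,0.3875,-9.4497)
cross product → J_v[:, 2] = (3.6150,5.2614,0.5000)
J_ω[:, 2] = z_2
entry J[1][2] = 5.2614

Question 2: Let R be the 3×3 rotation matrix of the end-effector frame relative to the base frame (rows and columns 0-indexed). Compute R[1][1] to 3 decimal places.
End-effector y-axis (col 1 of R) = (-0.6124,0.3536,0.7071)
R[1][1] = 0.3536

0.354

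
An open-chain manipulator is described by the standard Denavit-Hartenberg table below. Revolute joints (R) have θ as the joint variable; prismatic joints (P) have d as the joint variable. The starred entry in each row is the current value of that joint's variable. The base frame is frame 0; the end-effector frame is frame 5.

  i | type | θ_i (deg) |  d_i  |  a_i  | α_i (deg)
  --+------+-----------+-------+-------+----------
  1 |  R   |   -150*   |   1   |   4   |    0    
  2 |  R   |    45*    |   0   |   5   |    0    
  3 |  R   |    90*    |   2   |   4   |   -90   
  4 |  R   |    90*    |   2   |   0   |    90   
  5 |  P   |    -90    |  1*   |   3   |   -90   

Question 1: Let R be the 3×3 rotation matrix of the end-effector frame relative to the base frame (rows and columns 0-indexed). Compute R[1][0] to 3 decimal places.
End-effector x-axis (col 0 of R) = (-0.2588,-0.9659,-0.0000)
R[1][0] = -0.9659

-0.966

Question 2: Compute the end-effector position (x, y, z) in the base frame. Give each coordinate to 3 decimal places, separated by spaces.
-0.187 -9.090 3.000

after link 1: o_1 = (-3.4641, -2.0000, 1.0000)
after link 2: o_2 = (-4.7582, -6.8296, 1.0000)
after link 3: o_3 = (-0.8945, -7.8649, 3.0000)
after link 4: o_4 = (-0.3769, -5.9331, 3.0000)
after link 5: o_5 = (-0.1874, -9.0897, 3.0000)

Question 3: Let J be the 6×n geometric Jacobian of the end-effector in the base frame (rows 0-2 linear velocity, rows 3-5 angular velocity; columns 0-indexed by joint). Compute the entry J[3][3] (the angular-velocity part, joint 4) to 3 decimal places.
axis z_3 = (0.2588,0.9659,0.0000); lever o_n−o_3 = (0.7071,-1.2247,-0.0000)
cross product → J_v[:, 3] = (-0.0000,0.0000,-1.0000)
J_ω[:, 3] = z_3
entry J[3][3] = 0.2588

0.259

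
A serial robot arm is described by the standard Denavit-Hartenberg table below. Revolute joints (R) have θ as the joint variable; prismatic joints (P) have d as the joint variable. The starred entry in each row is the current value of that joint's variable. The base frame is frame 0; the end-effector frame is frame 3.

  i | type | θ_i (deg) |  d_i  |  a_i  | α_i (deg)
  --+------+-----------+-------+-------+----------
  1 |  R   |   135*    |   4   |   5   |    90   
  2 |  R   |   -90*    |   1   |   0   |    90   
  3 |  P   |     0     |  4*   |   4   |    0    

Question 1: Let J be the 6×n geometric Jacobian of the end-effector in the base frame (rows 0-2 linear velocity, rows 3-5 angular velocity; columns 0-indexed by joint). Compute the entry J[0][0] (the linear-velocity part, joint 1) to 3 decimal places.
-1.414

axis z_0 = ẑ; lever o_n−o_0 = (0.0000,1.4142,-0.0000)
cross product → J_v[:, 0] = (-1.4142,0.0000,0.0000)
J_ω[:, 0] = z_0
entry J[0][0] = -1.4142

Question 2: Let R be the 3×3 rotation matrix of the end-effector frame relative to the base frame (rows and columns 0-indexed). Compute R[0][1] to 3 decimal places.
End-effector y-axis (col 1 of R) = (0.7071,0.7071,0.0000)
R[0][1] = 0.7071

0.707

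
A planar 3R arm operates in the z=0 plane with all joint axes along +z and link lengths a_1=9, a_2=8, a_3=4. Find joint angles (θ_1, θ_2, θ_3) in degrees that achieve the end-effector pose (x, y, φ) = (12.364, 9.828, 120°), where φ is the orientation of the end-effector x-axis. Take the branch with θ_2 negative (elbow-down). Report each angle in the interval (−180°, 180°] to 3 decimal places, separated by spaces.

45.000 -45.000 120.000

wrist centre = target − a_3·(cos φ, sin φ) = (14.3640, 6.3639)
cos θ_2 = (246.8237−9²−8²)/(2·9·8) = 0.7071; θ_2 = -44.9998° (elbow-down)
β = atan2(6.3639,14.3640) = 23.8955°; ψ = atan2(-5.6568,14.6569) = -21.1042°
θ_1 = β − ψ = 44.9996°
θ_3 = φ − θ_1 − θ_2 = 120.0002° (wrapped to (-180°,180°])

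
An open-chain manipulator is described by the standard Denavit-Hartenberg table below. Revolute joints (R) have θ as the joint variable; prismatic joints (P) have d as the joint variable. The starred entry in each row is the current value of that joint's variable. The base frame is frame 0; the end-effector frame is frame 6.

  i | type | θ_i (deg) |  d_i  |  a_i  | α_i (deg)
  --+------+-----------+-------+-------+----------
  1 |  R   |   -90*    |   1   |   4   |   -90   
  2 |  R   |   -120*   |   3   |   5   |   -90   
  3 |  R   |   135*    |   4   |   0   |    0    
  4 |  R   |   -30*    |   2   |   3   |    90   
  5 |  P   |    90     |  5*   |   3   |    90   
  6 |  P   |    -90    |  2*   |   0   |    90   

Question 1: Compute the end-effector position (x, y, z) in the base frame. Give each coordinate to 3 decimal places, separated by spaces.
after link 1: o_1 = (0.0000, -4.0000, 1.0000)
after link 2: o_2 = (3.0000, -1.5000, 5.3301)
after link 3: o_3 = (3.0000, -4.9641, 7.3301)
after link 4: o_4 = (0.1022, -7.0844, 7.6577)
after link 5: o_5 = (-1.1919, -7.2676, 13.3403)
after link 6: o_6 = (-3.1237, -7.5265, 12.8920)

-3.124 -7.526 12.892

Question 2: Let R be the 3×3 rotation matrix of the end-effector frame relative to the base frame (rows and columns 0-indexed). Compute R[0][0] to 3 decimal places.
0.259

End-effector x-axis (col 0 of R) = (0.2588,-0.4830,-0.8365)
R[0][0] = 0.2588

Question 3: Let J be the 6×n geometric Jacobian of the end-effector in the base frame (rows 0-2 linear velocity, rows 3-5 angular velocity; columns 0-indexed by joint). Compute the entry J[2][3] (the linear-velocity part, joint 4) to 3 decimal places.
axis z_3 = (0.0000,-0.8660,0.5000); lever o_n−o_3 = (-6.1237,-2.5624,5.5619)
cross product → J_v[:, 3] = (-3.5355,-3.0619,-5.3033)
J_ω[:, 3] = z_3
entry J[2][3] = -5.3033

-5.303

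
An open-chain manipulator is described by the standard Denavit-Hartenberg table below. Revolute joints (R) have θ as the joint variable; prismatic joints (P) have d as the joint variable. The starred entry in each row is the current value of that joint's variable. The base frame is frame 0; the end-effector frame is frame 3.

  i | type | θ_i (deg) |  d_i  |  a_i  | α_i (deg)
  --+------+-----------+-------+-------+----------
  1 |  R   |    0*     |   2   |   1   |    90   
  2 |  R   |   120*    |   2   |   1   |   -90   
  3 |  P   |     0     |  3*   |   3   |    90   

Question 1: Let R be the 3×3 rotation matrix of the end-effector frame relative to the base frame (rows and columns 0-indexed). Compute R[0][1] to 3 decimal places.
-0.866

End-effector y-axis (col 1 of R) = (-0.8660,-0.0000,-0.5000)
R[0][1] = -0.8660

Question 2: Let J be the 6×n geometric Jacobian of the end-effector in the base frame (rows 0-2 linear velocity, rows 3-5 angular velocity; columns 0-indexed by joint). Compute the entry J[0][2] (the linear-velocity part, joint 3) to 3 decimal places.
-0.866

prismatic axis z_2 = (-0.8660,-0.0000,-0.5000)
J_v[:, 2] = z_2; J_ω[:, 2] = (0,0,0)
entry J[0][2] = -0.8660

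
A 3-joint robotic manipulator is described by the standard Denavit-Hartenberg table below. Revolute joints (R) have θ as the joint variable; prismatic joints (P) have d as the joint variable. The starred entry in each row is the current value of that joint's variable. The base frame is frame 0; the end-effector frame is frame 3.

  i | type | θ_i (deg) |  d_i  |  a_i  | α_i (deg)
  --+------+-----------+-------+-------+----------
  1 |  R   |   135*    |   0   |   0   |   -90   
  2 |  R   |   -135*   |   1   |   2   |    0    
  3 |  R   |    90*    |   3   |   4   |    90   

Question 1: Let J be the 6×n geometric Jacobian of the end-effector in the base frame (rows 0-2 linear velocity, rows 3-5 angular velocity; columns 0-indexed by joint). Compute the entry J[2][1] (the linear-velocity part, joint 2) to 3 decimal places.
axis z_1 = (-0.7071,-0.7071,0.0000); lever o_n−o_1 = (-3.8284,-1.8284,4.2426)
cross product → J_v[:, 1] = (-3.0000,3.0000,-1.4142)
J_ω[:, 1] = z_1
entry J[2][1] = -1.4142

-1.414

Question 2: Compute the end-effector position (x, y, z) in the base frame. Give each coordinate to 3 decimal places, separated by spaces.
after link 1: o_1 = (0.0000, 0.0000, 0.0000)
after link 2: o_2 = (0.2929, -1.7071, 1.4142)
after link 3: o_3 = (-3.8284, -1.8284, 4.2426)

-3.828 -1.828 4.243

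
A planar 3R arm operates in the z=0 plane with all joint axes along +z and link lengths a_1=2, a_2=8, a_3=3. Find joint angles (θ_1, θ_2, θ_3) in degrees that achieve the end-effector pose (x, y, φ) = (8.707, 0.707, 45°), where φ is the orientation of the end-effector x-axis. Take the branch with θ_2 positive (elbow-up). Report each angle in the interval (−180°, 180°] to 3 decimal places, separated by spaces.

-135.004 135.003 45.002

wrist centre = target − a_3·(cos φ, sin φ) = (6.5857, -1.4143)
cos θ_2 = (45.3715−2²−8²)/(2·2·8) = -0.7071; θ_2 = 135.0028° (elbow-up)
β = atan2(-1.4143,6.5857) = -12.1206°; ψ = atan2(5.6566,-3.6571) = 122.8838°
θ_1 = β − ψ = -135.0043°
θ_3 = φ − θ_1 − θ_2 = 45.0015° (wrapped to (-180°,180°])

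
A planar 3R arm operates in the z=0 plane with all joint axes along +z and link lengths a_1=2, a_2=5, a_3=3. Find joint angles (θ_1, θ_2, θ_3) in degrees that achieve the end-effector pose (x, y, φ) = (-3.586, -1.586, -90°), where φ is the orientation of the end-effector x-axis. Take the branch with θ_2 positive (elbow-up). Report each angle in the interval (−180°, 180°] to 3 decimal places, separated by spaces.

45.009 134.996 89.995

wrist centre = target − a_3·(cos φ, sin φ) = (-3.5860, 1.4140)
cos θ_2 = (14.8588−2²−5²)/(2·2·5) = -0.7071; θ_2 = 134.9962° (elbow-up)
β = atan2(1.4140,-3.5860) = 158.4801°; ψ = atan2(3.5358,-1.5353) = 113.4715°
θ_1 = β − ψ = 45.0087°
θ_3 = φ − θ_1 − θ_2 = 89.9951° (wrapped to (-180°,180°])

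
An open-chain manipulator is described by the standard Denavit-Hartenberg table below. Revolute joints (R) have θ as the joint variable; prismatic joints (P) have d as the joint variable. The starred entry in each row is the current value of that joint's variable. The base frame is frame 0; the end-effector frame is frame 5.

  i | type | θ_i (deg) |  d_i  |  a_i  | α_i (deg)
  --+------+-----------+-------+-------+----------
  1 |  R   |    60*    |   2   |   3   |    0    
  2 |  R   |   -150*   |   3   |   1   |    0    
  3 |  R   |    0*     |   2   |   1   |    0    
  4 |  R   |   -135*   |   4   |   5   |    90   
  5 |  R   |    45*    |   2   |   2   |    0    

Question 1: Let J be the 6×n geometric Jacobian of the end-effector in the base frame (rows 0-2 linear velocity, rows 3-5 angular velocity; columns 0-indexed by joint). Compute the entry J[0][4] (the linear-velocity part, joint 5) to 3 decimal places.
axis z_4 = (0.7071,0.7071,0.0000); lever o_n−o_4 = (0.4142,2.4142,1.4142)
cross product → J_v[:, 4] = (1.0000,-1.0000,1.4142)
J_ω[:, 4] = z_4
entry J[0][4] = 1.0000

1.000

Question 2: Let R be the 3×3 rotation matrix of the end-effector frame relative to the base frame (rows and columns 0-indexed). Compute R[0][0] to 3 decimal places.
-0.500

End-effector x-axis (col 0 of R) = (-0.5000,0.5000,0.7071)
R[0][0] = -0.5000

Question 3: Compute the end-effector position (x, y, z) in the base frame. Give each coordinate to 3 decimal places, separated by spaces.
after link 1: o_1 = (1.5000, 2.5981, 2.0000)
after link 2: o_2 = (1.5000, 1.5981, 5.0000)
after link 3: o_3 = (1.5000, 0.5981, 7.0000)
after link 4: o_4 = (-2.0355, 4.1336, 11.0000)
after link 5: o_5 = (-1.6213, 6.5478, 12.4142)

-1.621 6.548 12.414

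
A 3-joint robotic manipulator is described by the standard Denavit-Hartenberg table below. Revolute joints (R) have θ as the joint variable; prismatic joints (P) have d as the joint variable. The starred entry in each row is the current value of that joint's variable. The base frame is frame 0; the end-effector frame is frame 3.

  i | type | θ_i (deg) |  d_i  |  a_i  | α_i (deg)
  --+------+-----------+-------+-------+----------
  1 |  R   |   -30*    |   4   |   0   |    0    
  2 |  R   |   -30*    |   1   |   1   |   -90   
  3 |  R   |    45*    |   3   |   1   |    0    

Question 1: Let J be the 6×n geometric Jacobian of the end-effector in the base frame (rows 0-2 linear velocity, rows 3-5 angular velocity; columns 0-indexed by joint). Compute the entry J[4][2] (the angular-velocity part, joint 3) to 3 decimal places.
axis z_2 = (0.8660,0.5000,0.0000); lever o_n−o_2 = (2.9516,0.8876,-0.7071)
cross product → J_v[:, 2] = (-0.3536,0.6124,-0.7071)
J_ω[:, 2] = z_2
entry J[4][2] = 0.5000

0.500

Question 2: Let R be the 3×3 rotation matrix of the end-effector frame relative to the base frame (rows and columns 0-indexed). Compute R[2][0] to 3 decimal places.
-0.707

End-effector x-axis (col 0 of R) = (0.3536,-0.6124,-0.7071)
R[2][0] = -0.7071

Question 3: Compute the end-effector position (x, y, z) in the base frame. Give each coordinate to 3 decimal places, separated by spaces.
after link 1: o_1 = (0.0000, 0.0000, 4.0000)
after link 2: o_2 = (0.5000, -0.8660, 5.0000)
after link 3: o_3 = (3.4516, 0.0216, 4.2929)

3.452 0.022 4.293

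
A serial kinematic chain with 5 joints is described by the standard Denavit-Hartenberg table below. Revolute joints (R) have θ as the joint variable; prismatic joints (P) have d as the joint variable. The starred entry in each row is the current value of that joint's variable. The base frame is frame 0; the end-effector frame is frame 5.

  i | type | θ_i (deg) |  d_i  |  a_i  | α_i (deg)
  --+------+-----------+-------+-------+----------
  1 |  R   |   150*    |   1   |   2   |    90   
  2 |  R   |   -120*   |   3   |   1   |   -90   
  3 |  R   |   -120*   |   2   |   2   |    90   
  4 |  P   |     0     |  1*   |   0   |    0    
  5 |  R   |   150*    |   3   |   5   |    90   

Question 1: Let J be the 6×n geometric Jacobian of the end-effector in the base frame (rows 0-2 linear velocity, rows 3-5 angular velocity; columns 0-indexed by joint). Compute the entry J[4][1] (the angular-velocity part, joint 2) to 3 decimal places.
0.866

axis z_1 = (0.5000,0.8660,0.0000); lever o_n−o_1 = (-4.4465,1.3917,-1.1250)
cross product → J_v[:, 1] = (-0.9743,0.5625,4.5466)
J_ω[:, 1] = z_1
entry J[4][1] = 0.8660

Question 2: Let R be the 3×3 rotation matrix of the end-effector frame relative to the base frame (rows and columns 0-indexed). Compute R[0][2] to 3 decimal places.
End-effector z-axis (col 2 of R) = (-0.5413,0.8125,-0.2165)
R[0][2] = -0.5413

-0.541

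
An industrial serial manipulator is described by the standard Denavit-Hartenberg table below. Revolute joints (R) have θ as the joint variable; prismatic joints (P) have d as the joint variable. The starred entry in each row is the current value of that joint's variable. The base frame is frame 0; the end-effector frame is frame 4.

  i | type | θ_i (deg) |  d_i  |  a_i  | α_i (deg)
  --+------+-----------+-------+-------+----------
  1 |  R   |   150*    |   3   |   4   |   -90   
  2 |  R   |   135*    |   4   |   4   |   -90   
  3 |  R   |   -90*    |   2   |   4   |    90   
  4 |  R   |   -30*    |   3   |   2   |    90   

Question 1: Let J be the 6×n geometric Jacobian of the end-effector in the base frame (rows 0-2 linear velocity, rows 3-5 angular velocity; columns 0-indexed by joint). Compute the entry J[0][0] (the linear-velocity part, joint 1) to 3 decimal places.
7.135

axis z_0 = ẑ; lever o_n−o_0 = (-7.1054,-7.1353,3.0000)
cross product → J_v[:, 0] = (7.1353,-7.1054,0.0000)
J_ω[:, 0] = z_0
entry J[0][0] = 7.1353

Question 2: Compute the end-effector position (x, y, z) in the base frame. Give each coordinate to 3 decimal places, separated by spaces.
after link 1: o_1 = (-3.4641, 2.0000, 3.0000)
after link 2: o_2 = (-3.0146, -2.8783, 0.1716)
after link 3: o_3 = (-3.7899, -7.0495, 1.5858)
after link 4: o_4 = (-7.1054, -7.1353, 3.0000)

-7.105 -7.135 3.000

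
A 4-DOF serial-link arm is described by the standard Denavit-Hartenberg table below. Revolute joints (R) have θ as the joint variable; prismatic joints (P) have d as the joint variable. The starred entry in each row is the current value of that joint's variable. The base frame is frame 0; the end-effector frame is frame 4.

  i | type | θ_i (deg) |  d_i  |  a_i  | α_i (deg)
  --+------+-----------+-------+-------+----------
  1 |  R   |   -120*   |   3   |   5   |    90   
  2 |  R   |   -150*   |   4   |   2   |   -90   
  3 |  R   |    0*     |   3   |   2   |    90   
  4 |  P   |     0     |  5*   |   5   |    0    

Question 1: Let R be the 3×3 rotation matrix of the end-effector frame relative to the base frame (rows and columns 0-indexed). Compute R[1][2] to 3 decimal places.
End-effector z-axis (col 2 of R) = (-0.8660,0.5000,0.0000)
R[1][2] = 0.5000

0.500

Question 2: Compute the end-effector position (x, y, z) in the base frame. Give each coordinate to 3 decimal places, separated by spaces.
-7.147 5.621 -4.098

after link 1: o_1 = (-2.5000, -4.3301, 3.0000)
after link 2: o_2 = (-5.0981, -0.8301, 2.0000)
after link 3: o_3 = (-4.9821, -0.6292, -1.5981)
after link 4: o_4 = (-7.1471, 5.6208, -4.0981)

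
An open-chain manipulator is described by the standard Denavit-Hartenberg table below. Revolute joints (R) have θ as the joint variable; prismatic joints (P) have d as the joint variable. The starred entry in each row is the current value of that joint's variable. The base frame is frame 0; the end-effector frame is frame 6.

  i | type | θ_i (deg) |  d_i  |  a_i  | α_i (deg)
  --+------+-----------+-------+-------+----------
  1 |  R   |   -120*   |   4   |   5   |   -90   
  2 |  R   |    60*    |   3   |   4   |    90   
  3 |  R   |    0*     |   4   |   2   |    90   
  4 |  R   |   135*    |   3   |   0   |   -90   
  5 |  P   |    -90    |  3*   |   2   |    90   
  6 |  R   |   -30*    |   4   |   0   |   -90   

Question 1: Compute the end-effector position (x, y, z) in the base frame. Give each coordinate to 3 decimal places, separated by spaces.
after link 1: o_1 = (-2.5000, -4.3301, 4.0000)
after link 2: o_2 = (-0.9019, -7.5622, 0.5359)
after link 3: o_3 = (-3.1340, -11.4282, 0.8038)
after link 4: o_4 = (-5.7321, -9.9282, 0.8038)
after link 5: o_5 = (-6.0152, -6.4187, 1.5803)
after link 6: o_6 = (-5.4976, -5.5221, -2.2834)

-5.498 -5.522 -2.283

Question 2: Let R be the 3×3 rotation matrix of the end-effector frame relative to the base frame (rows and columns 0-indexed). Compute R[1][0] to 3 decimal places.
0.015

End-effector x-axis (col 0 of R) = (-0.9915,0.0148,-0.1294)
R[1][0] = 0.0148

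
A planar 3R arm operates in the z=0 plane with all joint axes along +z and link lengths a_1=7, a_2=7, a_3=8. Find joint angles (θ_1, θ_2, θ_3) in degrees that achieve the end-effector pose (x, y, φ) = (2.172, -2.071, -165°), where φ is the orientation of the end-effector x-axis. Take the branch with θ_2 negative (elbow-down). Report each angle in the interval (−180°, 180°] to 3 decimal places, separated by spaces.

wrist centre = target − a_3·(cos φ, sin φ) = (9.8994, -0.0004)
cos θ_2 = (97.9983−7²−7²)/(2·7·7) = -0.0000; θ_2 = -90.0010° (elbow-down)
β = atan2(-0.0004,9.8994) = -0.0026°; ψ = atan2(-7.0000,6.9999) = -45.0005°
θ_1 = β − ψ = 44.9979°
θ_3 = φ − θ_1 − θ_2 = -119.9969° (wrapped to (-180°,180°])

44.998 -90.001 -119.997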